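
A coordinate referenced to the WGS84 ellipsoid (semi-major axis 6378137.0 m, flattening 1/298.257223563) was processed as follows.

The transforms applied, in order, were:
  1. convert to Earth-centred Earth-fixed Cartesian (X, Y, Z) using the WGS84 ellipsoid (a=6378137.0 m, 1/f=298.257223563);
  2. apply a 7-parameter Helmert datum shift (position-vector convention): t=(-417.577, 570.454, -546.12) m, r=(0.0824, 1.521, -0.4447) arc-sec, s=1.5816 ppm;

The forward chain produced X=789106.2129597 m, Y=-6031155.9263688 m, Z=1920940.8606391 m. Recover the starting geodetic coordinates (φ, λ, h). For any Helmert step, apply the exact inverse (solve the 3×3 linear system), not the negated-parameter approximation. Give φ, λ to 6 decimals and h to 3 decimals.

φ=17.640564°, λ=-82.542665°, h=3236.272 m

start: X=789106.2130, Y=-6031155.9264, Z=1920940.8606 m
→ Helmert⁻¹: X=789521.3763, Y=-6031714.3708, Z=1921492.1732
→ geod (Bowring, a=6378137.000): φ=17.64056400°, λ=-82.54266500°, h=3236.2720 m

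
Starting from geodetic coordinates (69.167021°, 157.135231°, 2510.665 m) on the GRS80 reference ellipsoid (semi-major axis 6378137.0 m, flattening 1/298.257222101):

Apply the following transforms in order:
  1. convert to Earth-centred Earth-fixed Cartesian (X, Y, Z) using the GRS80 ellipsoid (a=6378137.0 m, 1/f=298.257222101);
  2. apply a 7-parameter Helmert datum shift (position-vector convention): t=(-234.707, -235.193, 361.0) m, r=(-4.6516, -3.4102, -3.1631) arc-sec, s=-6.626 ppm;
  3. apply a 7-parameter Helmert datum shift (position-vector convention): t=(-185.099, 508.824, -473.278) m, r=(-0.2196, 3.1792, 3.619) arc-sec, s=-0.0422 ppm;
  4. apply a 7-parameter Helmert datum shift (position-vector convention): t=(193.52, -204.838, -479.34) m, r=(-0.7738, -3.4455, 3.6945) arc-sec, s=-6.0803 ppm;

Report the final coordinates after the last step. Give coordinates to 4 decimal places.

X=-2097399.5439 m, Y=884498.4306 m, Z=5940241.9754 m

start: φ=69.167021°, λ=157.135231°, h=2510.665 m
→ ECEF (a=6378137.000, f=1/298.257222101): X=-2097076.3105, Y=884320.5338, Z=5940970.9144
→ Helmert 7p (PV): X=-2097381.7833, Y=884245.6176, Z=5941237.9358
→ Helmert 7p (PV): X=-2097490.7348, Y=884723.9302, Z=5940795.7930
→ Helmert 7p (PV): X=-2097399.5439, Y=884498.4306, Z=5940241.9754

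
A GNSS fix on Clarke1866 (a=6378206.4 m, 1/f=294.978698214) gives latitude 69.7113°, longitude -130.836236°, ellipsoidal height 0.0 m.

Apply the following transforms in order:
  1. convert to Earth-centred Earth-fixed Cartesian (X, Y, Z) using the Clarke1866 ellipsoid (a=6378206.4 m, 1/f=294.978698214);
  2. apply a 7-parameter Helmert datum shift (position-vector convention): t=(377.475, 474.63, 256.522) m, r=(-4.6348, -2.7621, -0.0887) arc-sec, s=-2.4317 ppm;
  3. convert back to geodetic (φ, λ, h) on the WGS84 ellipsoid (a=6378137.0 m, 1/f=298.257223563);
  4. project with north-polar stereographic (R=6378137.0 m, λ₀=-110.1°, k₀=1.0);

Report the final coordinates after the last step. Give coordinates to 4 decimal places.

E=-808095.6622 m, N=-2133974.8543 m

start: φ=69.711300°, λ=-130.836236°, h=0.000 m
→ ECEF (a=6378206.400, f=1/294.978698214): X=-1450519.7353, Y=-1678296.2599, Z=5959763.2677
→ Helmert 7p (PV): X=-1450219.2620, Y=-1677683.0086, Z=5960023.5849
→ geod (Bowring, a=6378137.000): φ=69.71627132°, λ=-130.84072313°, h=-124.6432 m
→ stereo (R=6378137.0, λ₀=-110.1°): E=-808095.6622, N=-2133974.8543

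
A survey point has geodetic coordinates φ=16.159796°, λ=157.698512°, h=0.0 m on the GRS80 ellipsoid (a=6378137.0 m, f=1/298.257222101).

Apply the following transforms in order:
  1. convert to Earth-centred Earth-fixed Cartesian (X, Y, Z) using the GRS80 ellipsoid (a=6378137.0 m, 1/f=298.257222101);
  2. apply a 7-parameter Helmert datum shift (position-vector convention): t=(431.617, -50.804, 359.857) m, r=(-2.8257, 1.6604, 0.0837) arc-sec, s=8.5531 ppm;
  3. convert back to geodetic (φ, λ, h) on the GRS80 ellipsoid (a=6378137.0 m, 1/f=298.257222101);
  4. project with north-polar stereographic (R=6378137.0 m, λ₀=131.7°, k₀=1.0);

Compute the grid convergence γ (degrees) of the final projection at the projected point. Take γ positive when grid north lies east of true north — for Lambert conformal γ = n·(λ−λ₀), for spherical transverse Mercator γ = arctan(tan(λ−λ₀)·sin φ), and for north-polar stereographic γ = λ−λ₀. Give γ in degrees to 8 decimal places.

25.99718379

start: φ=16.159796°, λ=157.698512°, h=0.000 m
→ ECEF (a=6378137.000, f=1/298.257222101): X=-5669366.4206, Y=2325348.6276, Z=1763719.1251
→ Helmert 7p (PV): X=-5668970.0401, Y=2325339.5740, Z=1764107.8492
→ geod (Bowring, a=6378137.000): φ=16.16410113°, λ=157.69718379°, h=-247.3332 m
→ into stereo (λ₀=131.7°): φ=16.16410113°, λ−λ₀=25.99718379°
convergence γ = 25.99718379°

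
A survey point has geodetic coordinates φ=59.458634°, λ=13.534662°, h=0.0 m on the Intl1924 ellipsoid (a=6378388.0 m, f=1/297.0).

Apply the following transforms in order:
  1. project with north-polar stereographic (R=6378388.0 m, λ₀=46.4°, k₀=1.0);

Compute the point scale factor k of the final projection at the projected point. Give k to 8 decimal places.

1.07453946

start: φ=59.458634°, λ=13.534662°, h=0.000 m
→ into stereo (λ₀=46.4°): φ=59.45863400°, λ−λ₀=-32.86533800°
scale k = 1.07453946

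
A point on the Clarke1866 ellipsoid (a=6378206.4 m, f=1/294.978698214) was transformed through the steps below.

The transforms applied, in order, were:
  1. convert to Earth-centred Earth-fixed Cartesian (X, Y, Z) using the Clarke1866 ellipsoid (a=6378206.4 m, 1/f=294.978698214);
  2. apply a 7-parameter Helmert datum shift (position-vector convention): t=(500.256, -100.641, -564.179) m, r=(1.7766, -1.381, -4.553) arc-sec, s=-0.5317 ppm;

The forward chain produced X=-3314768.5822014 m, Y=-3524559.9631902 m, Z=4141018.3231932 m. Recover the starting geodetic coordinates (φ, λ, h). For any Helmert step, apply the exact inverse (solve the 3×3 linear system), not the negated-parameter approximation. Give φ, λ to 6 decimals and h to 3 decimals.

φ=40.754245°, λ=-133.246962°, h=74.203 m

start: X=-3314768.5822, Y=-3524559.9632, Z=4141018.3232 m
→ Helmert⁻¹: X=-3315165.0733, Y=-3524498.7009, Z=4141637.2574
→ geod (Bowring, a=6378206.400): φ=40.75424500°, λ=-133.24696200°, h=74.2030 m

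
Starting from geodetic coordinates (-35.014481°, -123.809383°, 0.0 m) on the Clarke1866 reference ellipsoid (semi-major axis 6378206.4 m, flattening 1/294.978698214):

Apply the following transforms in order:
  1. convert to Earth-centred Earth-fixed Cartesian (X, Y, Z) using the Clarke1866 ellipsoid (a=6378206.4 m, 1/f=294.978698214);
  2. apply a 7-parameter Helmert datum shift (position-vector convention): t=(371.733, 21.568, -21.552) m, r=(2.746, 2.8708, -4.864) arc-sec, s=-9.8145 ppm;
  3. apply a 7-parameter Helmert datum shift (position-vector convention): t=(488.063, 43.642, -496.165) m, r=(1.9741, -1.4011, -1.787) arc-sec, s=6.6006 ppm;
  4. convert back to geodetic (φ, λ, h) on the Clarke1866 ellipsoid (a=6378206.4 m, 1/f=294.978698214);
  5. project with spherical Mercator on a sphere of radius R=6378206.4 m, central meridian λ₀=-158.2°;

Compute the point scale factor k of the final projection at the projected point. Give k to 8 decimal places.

1.22110183

start: φ=-35.014481°, λ=-123.809383°, h=0.000 m
→ ECEF (a=6378206.400, f=1/294.978698214): X=-2909929.7587, Y=-4345261.6613, Z=-3638994.8421
→ Helmert 7p (PV): X=-2909682.5794, Y=-4345080.3820, Z=-3638998.0269
→ Helmert 7p (PV): X=-2909226.6476, Y=-4345005.3836, Z=-3639579.5620
→ geod (Bowring, a=6378206.400): φ=-35.02192268°, λ=-123.80454417°, h=-159.2503 m
→ into merc (λ₀=-158.2°): φ=-35.02192268°, λ−λ₀=34.39545583°
scale k = 1.22110183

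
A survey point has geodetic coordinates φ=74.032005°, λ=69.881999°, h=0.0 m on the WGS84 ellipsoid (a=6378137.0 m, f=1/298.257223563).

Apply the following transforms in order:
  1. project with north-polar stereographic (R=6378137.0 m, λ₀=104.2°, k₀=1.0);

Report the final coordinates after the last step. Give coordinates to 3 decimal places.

start: φ=74.032005°, λ=69.881999°, h=0.000 m
→ stereo (R=6378137.0, λ₀=104.2°): E=-1008693.7736, N=-1477692.2914

E=-1008693.774 m, N=-1477692.291 m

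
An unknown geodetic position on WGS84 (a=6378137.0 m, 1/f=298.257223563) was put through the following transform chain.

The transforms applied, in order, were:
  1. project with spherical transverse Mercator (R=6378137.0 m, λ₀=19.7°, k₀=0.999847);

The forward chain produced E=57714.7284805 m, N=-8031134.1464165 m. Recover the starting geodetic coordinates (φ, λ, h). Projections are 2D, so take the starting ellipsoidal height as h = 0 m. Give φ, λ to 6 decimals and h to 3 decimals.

φ=-72.148658°, λ=21.391742°, h=0.000 m

start: E=57714.7285, N=-8031134.1464 m
→ tm⁻¹: φ=-72.14865800°, λ=21.39174200°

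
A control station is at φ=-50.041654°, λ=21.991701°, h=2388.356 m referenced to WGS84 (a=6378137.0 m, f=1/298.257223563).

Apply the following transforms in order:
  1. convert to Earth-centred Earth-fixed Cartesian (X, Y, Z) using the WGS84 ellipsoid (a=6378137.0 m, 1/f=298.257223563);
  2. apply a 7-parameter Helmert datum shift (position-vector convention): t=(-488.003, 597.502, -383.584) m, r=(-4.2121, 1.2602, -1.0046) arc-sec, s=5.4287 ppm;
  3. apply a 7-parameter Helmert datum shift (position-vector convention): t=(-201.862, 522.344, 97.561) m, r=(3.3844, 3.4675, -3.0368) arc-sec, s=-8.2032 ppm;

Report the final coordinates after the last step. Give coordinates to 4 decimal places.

start: φ=-50.041654°, λ=21.991701°, h=2388.356 m
→ ECEF (a=6378137.000, f=1/298.257223563): X=3807098.4243, Y=1537526.1913, Z=-4867596.5826
→ Helmert 7p (PV): X=3806608.8380, Y=1538014.0968, Z=-4868061.2491
→ Helmert 7p (PV): X=3806316.5575, Y=1538547.6552, Z=-4867962.5109

X=3806316.5575 m, Y=1538547.6552 m, Z=-4867962.5109 m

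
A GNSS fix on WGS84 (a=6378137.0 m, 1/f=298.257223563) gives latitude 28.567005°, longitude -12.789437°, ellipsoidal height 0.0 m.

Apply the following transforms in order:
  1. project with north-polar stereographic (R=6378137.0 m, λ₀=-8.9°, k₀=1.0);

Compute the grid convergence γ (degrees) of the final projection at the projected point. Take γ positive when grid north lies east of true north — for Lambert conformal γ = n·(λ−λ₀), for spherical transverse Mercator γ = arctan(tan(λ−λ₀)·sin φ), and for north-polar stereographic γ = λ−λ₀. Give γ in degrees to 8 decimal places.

start: φ=28.567005°, λ=-12.789437°, h=0.000 m
→ into stereo (λ₀=-8.9°): φ=28.56700500°, λ−λ₀=-3.88943700°
convergence γ = -3.88943700°

-3.88943700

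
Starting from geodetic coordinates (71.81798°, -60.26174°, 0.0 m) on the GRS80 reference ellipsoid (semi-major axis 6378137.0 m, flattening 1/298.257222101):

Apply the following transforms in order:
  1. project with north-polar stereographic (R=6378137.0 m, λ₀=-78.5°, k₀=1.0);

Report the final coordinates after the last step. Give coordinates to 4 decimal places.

start: φ=71.817980°, λ=-60.261740°, h=0.000 m
→ stereo (R=6378137.0, λ₀=-78.5°): E=638823.7373, N=-1938629.4708

E=638823.7373 m, N=-1938629.4708 m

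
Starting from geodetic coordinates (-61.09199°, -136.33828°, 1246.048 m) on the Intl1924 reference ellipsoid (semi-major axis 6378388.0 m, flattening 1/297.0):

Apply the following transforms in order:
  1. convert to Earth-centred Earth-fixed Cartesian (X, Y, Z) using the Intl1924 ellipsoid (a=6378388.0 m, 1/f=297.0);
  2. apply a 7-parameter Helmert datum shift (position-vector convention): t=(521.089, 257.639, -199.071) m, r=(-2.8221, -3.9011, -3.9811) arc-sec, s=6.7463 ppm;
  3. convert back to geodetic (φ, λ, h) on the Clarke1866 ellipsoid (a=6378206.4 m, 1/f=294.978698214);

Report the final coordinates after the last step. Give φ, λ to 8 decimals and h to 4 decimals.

φ=-61.09856657°, λ=-136.33380647°, h=1488.9633 m

start: φ=-61.091990°, λ=-136.338280°, h=1246.048 m
→ ECEF (a=6378388.000, f=1/297.0): X=-2236782.2538, Y=-2134658.2309, Z=-5561516.7365
→ Helmert 7p (PV): X=-2236212.2699, Y=-2134447.9135, Z=-5561766.4254
→ geod (Bowring, a=6378206.400): φ=-61.09856657°, λ=-136.33380647°, h=1488.9633 m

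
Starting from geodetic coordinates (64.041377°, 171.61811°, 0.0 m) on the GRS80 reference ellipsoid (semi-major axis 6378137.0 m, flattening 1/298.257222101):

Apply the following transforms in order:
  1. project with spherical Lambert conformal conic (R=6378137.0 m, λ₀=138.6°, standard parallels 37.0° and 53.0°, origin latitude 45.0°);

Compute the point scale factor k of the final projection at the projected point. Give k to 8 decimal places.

1.05542502

start: φ=64.041377°, λ=171.618110°, h=0.000 m
→ into lcc (λ₀=138.6°): φ=64.04137700°, λ−λ₀=33.01811000°
scale k = 1.05542502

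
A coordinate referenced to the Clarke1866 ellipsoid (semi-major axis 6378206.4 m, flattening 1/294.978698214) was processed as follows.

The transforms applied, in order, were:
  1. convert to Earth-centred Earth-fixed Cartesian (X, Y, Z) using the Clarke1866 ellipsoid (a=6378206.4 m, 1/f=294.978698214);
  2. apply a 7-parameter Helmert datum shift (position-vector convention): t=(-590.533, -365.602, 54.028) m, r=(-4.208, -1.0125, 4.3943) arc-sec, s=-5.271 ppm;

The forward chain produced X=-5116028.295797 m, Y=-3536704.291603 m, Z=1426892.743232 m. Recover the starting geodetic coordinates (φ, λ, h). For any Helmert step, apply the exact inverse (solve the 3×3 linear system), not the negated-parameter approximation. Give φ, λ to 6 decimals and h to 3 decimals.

start: X=-5116028.2958, Y=-3536704.2916, Z=1426892.7432 m
→ Helmert⁻¹: X=-5115533.0601, Y=-3536277.4556, Z=1426799.2035
→ geod (Bowring, a=6378206.400): φ=13.00687300°, λ=-145.34458100°, h=3294.8910 m

φ=13.006873°, λ=-145.344581°, h=3294.891 m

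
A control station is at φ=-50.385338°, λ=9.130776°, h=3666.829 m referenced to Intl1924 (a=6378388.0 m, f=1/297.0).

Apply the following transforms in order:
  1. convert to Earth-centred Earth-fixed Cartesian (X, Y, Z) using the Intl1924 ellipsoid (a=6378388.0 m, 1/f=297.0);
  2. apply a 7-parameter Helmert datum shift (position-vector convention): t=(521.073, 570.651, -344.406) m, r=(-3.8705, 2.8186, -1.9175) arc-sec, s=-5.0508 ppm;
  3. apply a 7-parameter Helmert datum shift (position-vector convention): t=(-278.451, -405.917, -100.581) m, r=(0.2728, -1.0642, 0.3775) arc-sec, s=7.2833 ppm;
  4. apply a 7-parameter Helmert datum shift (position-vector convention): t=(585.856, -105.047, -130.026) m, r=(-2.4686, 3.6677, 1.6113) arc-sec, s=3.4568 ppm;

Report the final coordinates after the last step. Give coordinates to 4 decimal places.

start: φ=-50.385338°, λ=9.130776°, h=3666.829 m
→ ECEF (a=6378388.000, f=1/297.0): X=4025803.2808, Y=647047.3110, Z=-4893148.8373
→ Helmert 7p (PV): X=4026243.1711, Y=647485.4510, Z=-4893535.6828
→ Helmert 7p (PV): X=4026018.1072, Y=647098.0907, Z=-4893650.2754
→ Helmert 7p (PV): X=4026525.8085, Y=646968.1632, Z=-4893876.5513

X=4026525.8085 m, Y=646968.1632 m, Z=-4893876.5513 m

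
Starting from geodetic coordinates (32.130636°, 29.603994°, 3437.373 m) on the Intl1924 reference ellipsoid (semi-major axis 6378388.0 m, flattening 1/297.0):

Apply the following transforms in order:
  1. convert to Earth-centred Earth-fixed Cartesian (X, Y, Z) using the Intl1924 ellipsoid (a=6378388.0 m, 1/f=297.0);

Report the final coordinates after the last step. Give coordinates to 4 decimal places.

start: φ=32.130636°, λ=29.603994°, h=3437.373 m
→ ECEF (a=6378388.000, f=1/297.0): X=4703357.9933, Y=2672312.8984, Z=3374585.8202

X=4703357.9933 m, Y=2672312.8984 m, Z=3374585.8202 m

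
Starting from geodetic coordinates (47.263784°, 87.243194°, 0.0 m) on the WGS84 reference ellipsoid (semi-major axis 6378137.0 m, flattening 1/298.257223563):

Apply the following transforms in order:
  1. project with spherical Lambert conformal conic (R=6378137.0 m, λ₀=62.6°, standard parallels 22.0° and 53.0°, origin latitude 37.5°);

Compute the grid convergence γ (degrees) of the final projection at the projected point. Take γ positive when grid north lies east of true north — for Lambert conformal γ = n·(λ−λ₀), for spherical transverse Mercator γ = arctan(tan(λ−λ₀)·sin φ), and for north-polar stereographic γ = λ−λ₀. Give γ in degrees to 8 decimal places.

start: φ=47.263784°, λ=87.243194°, h=0.000 m
→ into lcc (λ₀=62.6°): φ=47.26378400°, λ−λ₀=24.64319400°
convergence γ = 15.19241375°

15.19241375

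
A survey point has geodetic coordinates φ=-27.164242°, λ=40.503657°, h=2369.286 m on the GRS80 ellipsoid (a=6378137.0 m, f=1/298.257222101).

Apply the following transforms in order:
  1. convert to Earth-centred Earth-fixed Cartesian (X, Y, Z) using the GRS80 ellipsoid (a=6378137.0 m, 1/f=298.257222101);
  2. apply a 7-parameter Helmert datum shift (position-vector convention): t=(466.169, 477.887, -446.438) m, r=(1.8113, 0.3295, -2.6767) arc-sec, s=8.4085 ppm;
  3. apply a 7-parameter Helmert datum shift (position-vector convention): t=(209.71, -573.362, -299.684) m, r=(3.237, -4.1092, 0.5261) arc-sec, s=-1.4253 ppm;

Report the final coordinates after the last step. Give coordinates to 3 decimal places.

X=4320207.065 m, Y=3689557.170 m, Z=-2896097.515 m

start: φ=-27.164242°, λ=40.503657°, h=2369.286 m
→ ECEF (a=6378137.000, f=1/298.257222101): X=4319409.4873, Y=3689601.0411, Z=-2895500.6460
→ Helmert 7p (PV): X=4319955.2309, Y=3690079.3255, Z=-2895945.9308
→ Helmert 7p (PV): X=4320207.0646, Y=3689557.1697, Z=-2896097.5154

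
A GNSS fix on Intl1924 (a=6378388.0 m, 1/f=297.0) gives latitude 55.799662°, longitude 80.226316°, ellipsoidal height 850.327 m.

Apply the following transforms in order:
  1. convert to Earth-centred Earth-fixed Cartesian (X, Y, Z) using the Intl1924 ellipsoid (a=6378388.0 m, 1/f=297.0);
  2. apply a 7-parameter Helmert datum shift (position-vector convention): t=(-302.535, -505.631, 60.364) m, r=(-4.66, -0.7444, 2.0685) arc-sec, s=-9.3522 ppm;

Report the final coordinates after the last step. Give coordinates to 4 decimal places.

start: φ=55.799662°, λ=80.226316°, h=850.327 m
→ ECEF (a=6378388.000, f=1/297.0): X=610100.6579, Y=3541804.2012, Z=5252748.2146
→ Helmert 7p (PV): X=609737.9421, Y=3541390.2354, Z=5252681.6388

X=609737.9421 m, Y=3541390.2354 m, Z=5252681.6388 m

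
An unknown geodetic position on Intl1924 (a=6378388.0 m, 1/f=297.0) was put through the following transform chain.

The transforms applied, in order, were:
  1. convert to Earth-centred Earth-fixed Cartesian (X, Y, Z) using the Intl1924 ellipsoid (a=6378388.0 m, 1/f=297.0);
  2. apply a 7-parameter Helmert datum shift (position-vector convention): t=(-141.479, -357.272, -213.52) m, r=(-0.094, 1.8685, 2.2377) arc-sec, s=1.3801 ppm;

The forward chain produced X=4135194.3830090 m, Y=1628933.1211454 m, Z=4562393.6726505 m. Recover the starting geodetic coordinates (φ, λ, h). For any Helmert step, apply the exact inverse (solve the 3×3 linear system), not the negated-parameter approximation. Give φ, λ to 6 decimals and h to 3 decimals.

φ=45.943378°, λ=21.503606°, h=2341.413 m

start: X=4135194.3830, Y=1628933.1211, Z=4562393.6727 m
→ Helmert⁻¹: X=4135306.4982, Y=1629241.2027, Z=4562639.0990
→ geod (Bowring, a=6378388.000): φ=45.94337800°, λ=21.50360600°, h=2341.4130 m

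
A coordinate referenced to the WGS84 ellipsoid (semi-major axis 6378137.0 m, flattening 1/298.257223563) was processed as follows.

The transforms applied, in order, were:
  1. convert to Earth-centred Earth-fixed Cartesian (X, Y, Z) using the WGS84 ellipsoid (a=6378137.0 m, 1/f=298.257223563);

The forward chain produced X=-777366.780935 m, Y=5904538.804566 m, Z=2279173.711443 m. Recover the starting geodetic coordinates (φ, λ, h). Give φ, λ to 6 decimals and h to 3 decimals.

start: X=-777366.7809, Y=5904538.8046, Z=2279173.7114 m
→ geod (Bowring, a=6378137.000): φ=21.07067000°, λ=97.50018600°, h=1323.1900 m

φ=21.070670°, λ=97.500186°, h=1323.190 m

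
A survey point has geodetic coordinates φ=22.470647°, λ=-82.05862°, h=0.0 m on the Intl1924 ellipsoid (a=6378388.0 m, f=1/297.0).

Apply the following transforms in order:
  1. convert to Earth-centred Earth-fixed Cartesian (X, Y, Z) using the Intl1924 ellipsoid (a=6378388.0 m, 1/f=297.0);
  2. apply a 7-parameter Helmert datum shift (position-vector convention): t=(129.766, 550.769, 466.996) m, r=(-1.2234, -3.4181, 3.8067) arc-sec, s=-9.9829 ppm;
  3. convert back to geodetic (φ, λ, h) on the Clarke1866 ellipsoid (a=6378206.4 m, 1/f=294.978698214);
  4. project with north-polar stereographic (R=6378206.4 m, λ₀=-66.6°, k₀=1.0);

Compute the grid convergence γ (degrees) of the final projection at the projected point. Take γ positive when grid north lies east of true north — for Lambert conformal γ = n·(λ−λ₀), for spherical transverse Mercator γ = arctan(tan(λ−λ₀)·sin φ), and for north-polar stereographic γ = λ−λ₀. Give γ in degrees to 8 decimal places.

-15.45594130

start: φ=22.470647°, λ=-82.058620°, h=0.000 m
→ ECEF (a=6378388.000, f=1/297.0): X=814729.9067, Y=-5840455.5517, Z=2422684.9757
→ Helmert 7p (PV): X=814919.1793, Y=-5839817.0727, Z=2423175.9280
→ geod (Bowring, a=6378206.400): φ=22.47776930°, λ=-82.05594130°, h=-169.5321 m
→ into stereo (λ₀=-66.6°): φ=22.47776930°, λ−λ₀=-15.45594130°
convergence γ = -15.45594130°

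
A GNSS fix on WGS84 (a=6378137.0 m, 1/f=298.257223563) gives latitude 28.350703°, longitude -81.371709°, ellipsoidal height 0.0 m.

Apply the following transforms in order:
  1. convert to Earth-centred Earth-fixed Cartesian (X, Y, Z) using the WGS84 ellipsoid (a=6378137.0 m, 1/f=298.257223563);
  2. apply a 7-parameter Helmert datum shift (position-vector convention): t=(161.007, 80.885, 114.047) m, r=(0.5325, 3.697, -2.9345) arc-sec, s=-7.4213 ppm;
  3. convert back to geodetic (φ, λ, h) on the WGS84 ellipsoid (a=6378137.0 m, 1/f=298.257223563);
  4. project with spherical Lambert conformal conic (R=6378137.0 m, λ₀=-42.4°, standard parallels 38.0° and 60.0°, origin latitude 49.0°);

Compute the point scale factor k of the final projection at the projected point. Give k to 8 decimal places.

1.04359317

start: φ=28.350703°, λ=-81.371709°, h=0.000 m
→ ECEF (a=6378137.000, f=1/298.257223563): X=842737.5549, Y=-5553793.6495, Z=3010765.6040
→ Helmert 7p (PV): X=842867.2585, Y=-5553691.3102, Z=3010827.8647
→ geod (Bowring, a=6378137.000): φ=28.35154757°, λ=-81.37024441°, h=-42.3526 m
→ into lcc (λ₀=-42.4°): φ=28.35154757°, λ−λ₀=-38.97024441°
scale k = 1.04359317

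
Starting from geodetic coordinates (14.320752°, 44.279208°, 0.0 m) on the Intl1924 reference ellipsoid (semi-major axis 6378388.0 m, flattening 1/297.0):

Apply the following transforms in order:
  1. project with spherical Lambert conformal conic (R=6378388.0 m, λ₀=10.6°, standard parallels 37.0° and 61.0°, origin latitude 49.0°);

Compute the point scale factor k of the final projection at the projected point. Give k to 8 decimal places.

start: φ=14.320752°, λ=44.279208°, h=0.000 m
→ into lcc (λ₀=10.6°): φ=14.32075200°, λ−λ₀=33.67920800°
scale k = 1.15474967

1.15474967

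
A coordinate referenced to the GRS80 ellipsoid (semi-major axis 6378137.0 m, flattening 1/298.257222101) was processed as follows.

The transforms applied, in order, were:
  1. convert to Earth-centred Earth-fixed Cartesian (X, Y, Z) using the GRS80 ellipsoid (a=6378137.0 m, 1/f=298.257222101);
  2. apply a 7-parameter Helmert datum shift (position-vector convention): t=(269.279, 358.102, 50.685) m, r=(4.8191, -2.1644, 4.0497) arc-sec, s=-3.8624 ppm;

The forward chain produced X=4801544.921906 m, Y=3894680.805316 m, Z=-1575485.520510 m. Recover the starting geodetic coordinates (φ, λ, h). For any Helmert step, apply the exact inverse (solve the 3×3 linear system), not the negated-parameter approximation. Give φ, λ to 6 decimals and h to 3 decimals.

start: X=4801544.9219, Y=3894680.8053, Z=-1575485.5205 m
→ Helmert⁻¹: X=4801354.1102, Y=3894206.6637, Z=-1575683.6559
→ geod (Bowring, a=6378137.000): φ=-14.39143800°, λ=39.04427300°, h=2877.8800 m

φ=-14.391438°, λ=39.044273°, h=2877.880 m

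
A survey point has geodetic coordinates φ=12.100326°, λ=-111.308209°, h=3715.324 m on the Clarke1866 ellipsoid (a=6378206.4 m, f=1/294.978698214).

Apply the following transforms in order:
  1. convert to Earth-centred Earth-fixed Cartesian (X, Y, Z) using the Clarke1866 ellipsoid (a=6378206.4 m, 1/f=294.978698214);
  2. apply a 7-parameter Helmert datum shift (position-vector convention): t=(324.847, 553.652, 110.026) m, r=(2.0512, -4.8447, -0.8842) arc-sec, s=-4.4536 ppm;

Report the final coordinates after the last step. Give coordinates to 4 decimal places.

start: φ=12.100326°, λ=-111.308209°, h=3715.324 m
→ ECEF (a=6378206.400, f=1/294.978698214): X=-2267904.3989, Y=-5814412.3810, Z=1328952.4281
→ Helmert 7p (PV): X=-2267625.5902, Y=-5813836.3278, Z=1328945.4466

X=-2267625.5902 m, Y=-5813836.3278 m, Z=1328945.4466 m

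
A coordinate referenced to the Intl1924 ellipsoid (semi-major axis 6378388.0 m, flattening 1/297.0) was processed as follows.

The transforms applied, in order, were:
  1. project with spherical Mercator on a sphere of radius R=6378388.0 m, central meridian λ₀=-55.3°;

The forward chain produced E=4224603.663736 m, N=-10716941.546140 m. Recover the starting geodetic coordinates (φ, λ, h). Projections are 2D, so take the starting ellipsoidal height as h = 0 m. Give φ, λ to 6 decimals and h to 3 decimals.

φ=-68.889409°, λ=-17.351233°, h=0.000 m

start: E=4224603.6637, N=-10716941.5461 m
→ merc⁻¹: φ=-68.88940900°, λ=-17.35123300°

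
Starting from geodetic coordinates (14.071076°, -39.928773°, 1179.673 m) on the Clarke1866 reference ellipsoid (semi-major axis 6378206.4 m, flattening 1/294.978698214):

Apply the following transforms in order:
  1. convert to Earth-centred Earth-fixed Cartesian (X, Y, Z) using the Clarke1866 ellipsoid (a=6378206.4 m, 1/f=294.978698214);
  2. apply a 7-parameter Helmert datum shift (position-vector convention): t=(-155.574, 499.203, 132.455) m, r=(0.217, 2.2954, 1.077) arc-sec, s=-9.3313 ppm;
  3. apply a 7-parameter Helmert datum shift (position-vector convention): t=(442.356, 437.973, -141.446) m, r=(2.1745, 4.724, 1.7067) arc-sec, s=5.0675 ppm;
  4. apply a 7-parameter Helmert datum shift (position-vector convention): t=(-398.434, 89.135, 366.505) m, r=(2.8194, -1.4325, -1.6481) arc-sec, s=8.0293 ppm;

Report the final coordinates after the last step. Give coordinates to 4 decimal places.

X=4746121.6197 m, Y=-3971451.7307 m, Z=1540937.0574 m

start: φ=14.071076°, λ=-39.928773°, h=1179.673 m
→ ECEF (a=6378206.400, f=1/294.978698214): X=4746151.7872, Y=-3972450.2964, Z=1540802.6287
→ Helmert 7p (PV): X=4745989.8137, Y=-3971890.8647, Z=1540863.7102
→ Helmert 7p (PV): X=4746524.3748, Y=-3971449.9936, Z=1540579.5035
→ Helmert 7p (PV): X=4746121.6197, Y=-3971451.7307, Z=1540937.0574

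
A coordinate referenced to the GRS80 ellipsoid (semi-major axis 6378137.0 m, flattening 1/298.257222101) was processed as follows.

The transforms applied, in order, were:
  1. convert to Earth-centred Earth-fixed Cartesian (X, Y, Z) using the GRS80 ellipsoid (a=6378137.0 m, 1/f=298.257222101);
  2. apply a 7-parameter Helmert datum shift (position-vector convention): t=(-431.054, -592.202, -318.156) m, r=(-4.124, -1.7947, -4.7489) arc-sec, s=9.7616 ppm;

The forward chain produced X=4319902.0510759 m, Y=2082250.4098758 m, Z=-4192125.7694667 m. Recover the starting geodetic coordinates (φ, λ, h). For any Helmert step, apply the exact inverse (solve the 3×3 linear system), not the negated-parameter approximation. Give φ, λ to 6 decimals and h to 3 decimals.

start: X=4319902.0511, Y=2082250.4099, Z=-4192125.7695 m
→ Helmert⁻¹: X=4320206.5021, Y=2083005.5546, Z=-4191762.6380
→ geod (Bowring, a=6378137.000): φ=-41.34369100°, λ=25.74123400°, h=920.3000 m

φ=-41.343691°, λ=25.741234°, h=920.300 m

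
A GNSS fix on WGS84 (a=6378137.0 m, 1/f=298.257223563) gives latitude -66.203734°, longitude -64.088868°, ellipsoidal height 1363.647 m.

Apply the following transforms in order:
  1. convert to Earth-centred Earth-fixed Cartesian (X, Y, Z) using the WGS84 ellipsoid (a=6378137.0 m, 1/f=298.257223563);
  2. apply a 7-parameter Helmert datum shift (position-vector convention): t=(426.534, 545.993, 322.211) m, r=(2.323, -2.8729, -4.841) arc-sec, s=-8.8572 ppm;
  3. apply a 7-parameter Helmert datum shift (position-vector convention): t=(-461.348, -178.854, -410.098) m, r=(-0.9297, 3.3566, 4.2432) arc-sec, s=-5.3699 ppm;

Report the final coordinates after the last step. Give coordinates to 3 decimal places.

X=1127887.224 m, Y=-2321354.421 m, Z=-5814422.170 m

start: φ=-66.203734°, λ=-64.088868°, h=1363.647 m
→ ECEF (a=6378137.000, f=1/298.257223563): X=1127958.4589, Y=-2321790.6065, Z=-5814398.6648
→ Helmert 7p (PV): X=1128401.4942, Y=-2321185.0393, Z=-5814035.3924
→ Helmert 7p (PV): X=1127887.2243, Y=-2321354.4213, Z=-5814422.1701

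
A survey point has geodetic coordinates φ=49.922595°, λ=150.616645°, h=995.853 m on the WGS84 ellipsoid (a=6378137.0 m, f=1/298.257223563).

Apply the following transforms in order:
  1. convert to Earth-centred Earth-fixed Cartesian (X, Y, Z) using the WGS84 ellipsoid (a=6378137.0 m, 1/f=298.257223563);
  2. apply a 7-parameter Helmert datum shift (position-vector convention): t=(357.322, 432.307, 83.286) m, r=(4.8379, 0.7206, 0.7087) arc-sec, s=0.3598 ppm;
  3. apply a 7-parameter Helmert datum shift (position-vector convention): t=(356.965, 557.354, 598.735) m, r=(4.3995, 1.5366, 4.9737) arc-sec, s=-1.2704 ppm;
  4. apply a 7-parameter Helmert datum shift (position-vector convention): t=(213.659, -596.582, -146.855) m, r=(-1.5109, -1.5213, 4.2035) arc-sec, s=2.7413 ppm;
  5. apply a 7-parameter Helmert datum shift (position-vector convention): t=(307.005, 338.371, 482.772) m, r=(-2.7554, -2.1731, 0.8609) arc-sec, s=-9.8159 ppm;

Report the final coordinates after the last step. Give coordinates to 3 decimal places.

start: φ=49.922595°, λ=150.616645°, h=995.853 m
→ ECEF (a=6378137.000, f=1/298.257223563): X=-3585715.9319, Y=2019074.8940, Z=4858012.4243
→ Helmert 7p (PV): X=-3585349.8655, Y=2019381.6637, Z=4858157.3422
→ Helmert 7p (PV): X=-3585000.8479, Y=2019746.3768, Z=4858819.6871
→ Helmert 7p (PV): X=-3584874.0134, Y=2019117.8633, Z=4858644.9156
→ Helmert 7p (PV): X=-3584591.4346, Y=2019486.3565, Z=4859015.2554

X=-3584591.435 m, Y=2019486.356 m, Z=4859015.255 m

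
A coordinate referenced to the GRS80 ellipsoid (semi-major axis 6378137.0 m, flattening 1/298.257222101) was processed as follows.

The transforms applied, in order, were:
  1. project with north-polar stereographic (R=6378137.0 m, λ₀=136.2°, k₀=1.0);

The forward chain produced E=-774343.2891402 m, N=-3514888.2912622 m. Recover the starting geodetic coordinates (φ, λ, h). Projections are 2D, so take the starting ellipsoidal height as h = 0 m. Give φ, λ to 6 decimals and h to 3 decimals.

start: E=-774343.2891, N=-3514888.2913 m
→ stereo⁻¹: φ=58.48725400°, λ=123.77597900°

φ=58.487254°, λ=123.775979°, h=0.000 m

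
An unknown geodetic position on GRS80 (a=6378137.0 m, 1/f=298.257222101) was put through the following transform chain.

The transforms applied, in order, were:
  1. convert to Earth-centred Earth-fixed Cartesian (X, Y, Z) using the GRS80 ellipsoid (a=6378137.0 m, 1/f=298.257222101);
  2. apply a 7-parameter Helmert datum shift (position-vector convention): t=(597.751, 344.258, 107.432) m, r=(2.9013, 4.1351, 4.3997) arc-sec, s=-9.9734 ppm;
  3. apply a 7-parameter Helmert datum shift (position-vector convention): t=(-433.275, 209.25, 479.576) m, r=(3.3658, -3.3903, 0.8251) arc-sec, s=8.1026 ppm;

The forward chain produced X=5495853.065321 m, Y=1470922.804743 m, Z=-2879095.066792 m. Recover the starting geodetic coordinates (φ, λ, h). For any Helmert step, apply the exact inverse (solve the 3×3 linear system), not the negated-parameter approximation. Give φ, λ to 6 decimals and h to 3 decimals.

φ=-27.003433°, λ=14.976307°, h=2549.982 m

start: X=5495853.0653, Y=1470922.8047, Z=-2879095.0668 m
→ Helmert⁻¹: X=5496200.3573, Y=1470632.6624, Z=-2879665.6476
→ Helmert⁻¹: X=5495746.5065, Y=1470145.3364, Z=-2879712.3038
→ geod (Bowring, a=6378137.000): φ=-27.00343300°, λ=14.97630700°, h=2549.9820 m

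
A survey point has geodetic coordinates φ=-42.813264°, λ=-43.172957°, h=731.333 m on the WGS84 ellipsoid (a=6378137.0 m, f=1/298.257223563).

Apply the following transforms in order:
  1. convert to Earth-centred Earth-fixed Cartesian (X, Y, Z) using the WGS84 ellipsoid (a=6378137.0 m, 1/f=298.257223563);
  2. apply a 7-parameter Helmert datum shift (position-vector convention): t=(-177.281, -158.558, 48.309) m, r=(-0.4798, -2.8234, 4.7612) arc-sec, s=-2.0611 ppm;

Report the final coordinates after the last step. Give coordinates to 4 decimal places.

start: φ=-42.813264°, λ=-43.172957°, h=731.333 m
→ ECEF (a=6378137.000, f=1/298.257223563): X=3417907.6181, Y=-3206594.4252, Z=-4312804.0595
→ Helmert 7p (PV): X=3417856.3445, Y=-3206677.5110, Z=-4312692.6174

X=3417856.3445 m, Y=-3206677.5110 m, Z=-4312692.6174 m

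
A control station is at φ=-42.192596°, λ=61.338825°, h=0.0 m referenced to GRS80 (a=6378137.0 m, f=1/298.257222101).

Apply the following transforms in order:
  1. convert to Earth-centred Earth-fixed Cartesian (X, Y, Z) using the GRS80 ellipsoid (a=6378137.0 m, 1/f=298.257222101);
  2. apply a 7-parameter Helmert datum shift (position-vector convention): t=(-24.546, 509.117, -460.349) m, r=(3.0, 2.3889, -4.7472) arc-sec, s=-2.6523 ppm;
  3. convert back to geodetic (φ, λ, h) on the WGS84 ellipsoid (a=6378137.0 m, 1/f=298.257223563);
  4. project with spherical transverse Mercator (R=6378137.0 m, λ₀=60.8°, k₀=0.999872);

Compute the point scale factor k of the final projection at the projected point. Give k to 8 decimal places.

0.99989652

start: φ=-42.192596°, λ=61.338825°, h=0.000 m
→ ECEF (a=6378137.000, f=1/298.257222101): X=2269919.9897, Y=4152771.7494, Z=-4261477.5699
→ Helmert 7p (PV): X=2269935.6443, Y=4153279.5903, Z=-4261892.5062
→ geod (Bowring, a=6378137.000): φ=-42.19262381°, λ=61.34160727°, h=614.4014 m
→ into tm (λ₀=60.8°): φ=-42.19262381°, λ−λ₀=0.54160727°
scale k = 0.99989652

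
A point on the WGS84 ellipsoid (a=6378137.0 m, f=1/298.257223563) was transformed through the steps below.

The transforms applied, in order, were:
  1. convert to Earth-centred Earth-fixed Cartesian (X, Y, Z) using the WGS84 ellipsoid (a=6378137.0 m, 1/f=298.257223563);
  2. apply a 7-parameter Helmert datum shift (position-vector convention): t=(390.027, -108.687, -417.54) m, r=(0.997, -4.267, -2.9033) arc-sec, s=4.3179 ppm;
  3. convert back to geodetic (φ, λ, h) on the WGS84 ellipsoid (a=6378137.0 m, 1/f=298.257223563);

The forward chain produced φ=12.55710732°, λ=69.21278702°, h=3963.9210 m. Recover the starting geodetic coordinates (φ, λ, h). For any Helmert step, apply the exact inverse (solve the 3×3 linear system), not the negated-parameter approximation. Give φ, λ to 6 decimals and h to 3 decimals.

start: φ=12.557107°, λ=69.212787°, h=3963.921 m
→ ECEF (a=6378137.000, f=1/298.257223563): X=2211167.3763, Y=5824854.8630, Z=1378484.0647
→ Helmert⁻¹: X=2210714.3371, Y=5824976.1803, Z=1378821.7621
→ geod (Bowring, a=6378137.000): φ=12.56017800°, λ=69.21707800°, h=3991.1370 m

φ=12.560178°, λ=69.217078°, h=3991.137 m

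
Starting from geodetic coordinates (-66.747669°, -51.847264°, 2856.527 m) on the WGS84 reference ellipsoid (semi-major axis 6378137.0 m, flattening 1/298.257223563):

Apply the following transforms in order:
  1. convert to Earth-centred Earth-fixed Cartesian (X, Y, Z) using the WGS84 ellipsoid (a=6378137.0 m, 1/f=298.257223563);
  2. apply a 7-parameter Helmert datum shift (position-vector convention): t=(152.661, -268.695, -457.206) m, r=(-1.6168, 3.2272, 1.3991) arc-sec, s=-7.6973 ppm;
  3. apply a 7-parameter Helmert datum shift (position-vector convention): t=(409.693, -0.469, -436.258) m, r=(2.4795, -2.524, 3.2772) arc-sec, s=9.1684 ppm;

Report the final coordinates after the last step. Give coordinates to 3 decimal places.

start: φ=-66.747669°, λ=-51.847264°, h=2856.527 m
→ ECEF (a=6378137.000, f=1/298.257223563): X=1560610.6810, Y=-1986552.2494, Z=-5839985.6887
→ Helmert 7p (PV): X=1560673.4330, Y=-1986840.8439, Z=-5840406.7881
→ Helmert 7p (PV): X=1561200.4707, Y=-1986764.5245, Z=-5840901.3796

X=1561200.471 m, Y=-1986764.524 m, Z=-5840901.380 m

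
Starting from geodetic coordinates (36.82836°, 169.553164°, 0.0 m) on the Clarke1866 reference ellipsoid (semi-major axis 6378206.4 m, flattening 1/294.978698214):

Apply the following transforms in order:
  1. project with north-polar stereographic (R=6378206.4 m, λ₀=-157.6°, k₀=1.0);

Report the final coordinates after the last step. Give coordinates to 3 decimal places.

start: φ=36.828360°, λ=169.553164°, h=0.000 m
→ stereo (R=6378206.4, λ₀=-157.6°): E=-3462643.7911, N=-5363337.9262

E=-3462643.791 m, N=-5363337.926 m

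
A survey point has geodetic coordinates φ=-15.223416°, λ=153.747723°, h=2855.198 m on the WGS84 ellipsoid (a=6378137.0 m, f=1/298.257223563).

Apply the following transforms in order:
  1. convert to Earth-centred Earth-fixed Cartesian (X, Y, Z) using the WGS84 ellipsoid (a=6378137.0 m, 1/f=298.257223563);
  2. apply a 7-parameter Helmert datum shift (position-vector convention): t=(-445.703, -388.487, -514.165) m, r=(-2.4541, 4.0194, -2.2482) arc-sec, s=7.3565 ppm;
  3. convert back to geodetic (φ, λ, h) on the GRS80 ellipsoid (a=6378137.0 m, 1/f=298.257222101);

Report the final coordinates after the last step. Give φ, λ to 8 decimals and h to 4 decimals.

start: φ=-15.223416°, λ=153.747723°, h=2855.198 m
→ ECEF (a=6378137.000, f=1/298.257223563): X=-5523281.9051, Y=2724054.0962, Z=-1664715.9201
→ Helmert 7p (PV): X=-5523770.9887, Y=2723726.0440, Z=-1665167.1114
→ geod (Bowring, a=6378137.000): φ=-15.22665224°, λ=153.75247268°, h=3256.9354 m

φ=-15.22665224°, λ=153.75247268°, h=3256.9354 m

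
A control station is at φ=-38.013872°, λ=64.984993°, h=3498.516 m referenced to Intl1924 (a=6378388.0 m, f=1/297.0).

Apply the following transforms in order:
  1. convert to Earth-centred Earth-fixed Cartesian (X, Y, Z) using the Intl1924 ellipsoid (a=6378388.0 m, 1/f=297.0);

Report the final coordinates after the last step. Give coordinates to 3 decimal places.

X=2128850.860 m, Y=4562215.247 m, Z=-3908875.241 m

start: φ=-38.013872°, λ=64.984993°, h=3498.516 m
→ ECEF (a=6378388.000, f=1/297.0): X=2128850.8600, Y=4562215.2475, Z=-3908875.2412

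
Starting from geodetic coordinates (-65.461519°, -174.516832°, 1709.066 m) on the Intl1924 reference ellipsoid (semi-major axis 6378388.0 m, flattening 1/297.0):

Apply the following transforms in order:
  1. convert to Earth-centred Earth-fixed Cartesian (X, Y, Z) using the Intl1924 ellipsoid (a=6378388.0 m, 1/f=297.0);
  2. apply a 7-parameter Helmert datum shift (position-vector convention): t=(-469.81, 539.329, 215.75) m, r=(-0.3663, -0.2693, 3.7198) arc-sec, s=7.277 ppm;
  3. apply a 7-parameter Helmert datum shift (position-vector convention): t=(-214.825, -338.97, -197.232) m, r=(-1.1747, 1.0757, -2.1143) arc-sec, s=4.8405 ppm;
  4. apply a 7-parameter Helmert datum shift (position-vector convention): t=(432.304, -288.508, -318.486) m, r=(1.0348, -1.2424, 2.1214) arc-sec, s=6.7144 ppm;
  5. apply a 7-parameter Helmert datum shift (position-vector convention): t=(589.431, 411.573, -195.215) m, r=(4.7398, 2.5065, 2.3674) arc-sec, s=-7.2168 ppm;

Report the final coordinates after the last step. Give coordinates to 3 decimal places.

X=-2644667.123 m, Y=-253531.934 m, Z=-5781495.233 m

start: φ=-65.461519°, λ=-174.516832°, h=1709.066 m
→ ECEF (a=6378388.000, f=1/297.0): X=-2644922.9705, Y=-253892.9243, Z=-5780954.2418
→ Helmert 7p (PV): X=-2645399.9012, Y=-253413.4084, Z=-5780783.5622
→ Helmert 7p (PV): X=-2645660.2766, Y=-253759.4108, Z=-5780993.5367
→ Helmert 7p (PV): X=-2645208.3057, Y=-254047.8304, Z=-5781368.0474
→ Helmert 7p (PV): X=-2644667.1228, Y=-253531.9338, Z=-5781495.2333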